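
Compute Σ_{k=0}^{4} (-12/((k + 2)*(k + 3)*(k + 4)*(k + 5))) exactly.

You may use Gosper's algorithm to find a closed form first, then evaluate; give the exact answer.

Σ = -10/63

The ratio is (k + 2)/(k + 6).
A = k + 2, B = k + 6, C = 1.
Set up (k + 2)·f(k+1) − (k + 5)·f(k) − (1) = 0.
From deg A=1, deg B=1, deg C=0: d=3.
Solve for f: f(k) = k*(k**2 + 9*k + 26)/72 (degree 3 ≤ 3).
R(k) = B(k−1)·f(k)/C(k) = k*(k + 5)*(k**2 + 9*k + 26)/72; s_k = R·t_k = k*(-k**2 - 9*k - 26)/(6*(k + 2)*(k + 3)*(k + 4)).
s_(k+1) − s_k = -12/(k**4 + 14*k**3 + 71*k**2 + 154*k + 120) = t_k.
Evaluate s at k=5 and k=0: -10/63 and 0; difference -10/63.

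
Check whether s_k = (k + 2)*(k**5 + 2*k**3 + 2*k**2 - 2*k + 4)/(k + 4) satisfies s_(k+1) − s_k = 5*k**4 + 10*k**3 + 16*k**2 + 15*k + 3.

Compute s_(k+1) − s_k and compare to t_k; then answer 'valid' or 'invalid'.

Invalid: residual 2*(-4*k**5 - 30*k**4 - 54*k**3 - 77*k**2 - 65*k - 8)/(k**2 + 9*k + 20) ≠ 0.

s_(k+1) = (k + 3)*(-2*k + (k + 1)**5 + 2*(k + 1)**3 + 2*(k + 1)**2 + 2)/(k + 5)
s_(k+1) − s_k = (5*k**6 + 47*k**5 + 146*k**4 + 251*k**3 + 304*k**2 + 197*k + 44)/(k**2 + 9*k + 20)
(s_(k+1) − s_k) − t_k = 2*(-4*k**5 - 30*k**4 - 54*k**3 - 77*k**2 - 65*k - 8)/(k**2 + 9*k + 20)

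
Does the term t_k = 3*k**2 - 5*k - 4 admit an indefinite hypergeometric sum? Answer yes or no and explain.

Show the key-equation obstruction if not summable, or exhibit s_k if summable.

Compute t_(k+1)/t_k: get (3*k**2 + k - 6)/(3*k**2 - 5*k - 4).
Normal form (A,B,C) = (1, 1, k**2 - 5*k/3 - 4/3).
Key eq: (1)·f(k+1) = (1)·f(k) + (k**2 - 5*k/3 - 4/3).
Degrees (0,0,2) ⇒ d ≤ 3.
Solve for f: f(k) = k*(k**2 - 4*k - 1)/3 (degree 3 ≤ 3).
R(k) = B(k−1)·f(k)/C(k) = k*(k**2 - 4*k - 1)/(3*k**2 - 5*k - 4); s_k = R·t_k = k*(k**2 - 4*k - 1).
Check: Δs_k = 3*k**2 - 5*k - 4. ✓

Yes. s_k = k*(k**2 - 4*k - 1).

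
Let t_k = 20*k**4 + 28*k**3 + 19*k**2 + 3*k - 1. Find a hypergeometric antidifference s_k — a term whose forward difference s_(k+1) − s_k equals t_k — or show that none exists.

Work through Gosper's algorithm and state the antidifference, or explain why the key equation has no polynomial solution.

s_k = k**2*(4*k**3 - 3*k**2 - k - 1)

Ratio r(k) = (20*k**4 + 108*k**3 + 223*k**2 + 205*k + 69)/(20*k**4 + 28*k**3 + 19*k**2 + 3*k - 1).
Factor: A=1; B=1; C=k**4 + 7*k**3/5 + 19*k**2/20 + 3*k/20 - 1/20.
f must satisfy (1)·f(k+1) − (1)·f(k) = k**4 + 7*k**3/5 + 19*k**2/20 + 3*k/20 - 1/20.
From deg A=0, deg B=0, deg C=4: d=5.
Solving with deg f ≤ 5: f(k) = k**2*(4*k**3 - 3*k**2 - k - 1)/20.
Get s_k = R·t_k = k**2*(4*k**3 - 3*k**2 - k - 1) with R(k) = B(k−1)f(k)/C(k) = k**2*(4*k**3 - 3*k**2 - k - 1)/((2*k + 1)*(10*k**3 + 9*k**2 + 5*k - 1)).
Δs = 20*k**4 + 28*k**3 + 19*k**2 + 3*k - 1, as required.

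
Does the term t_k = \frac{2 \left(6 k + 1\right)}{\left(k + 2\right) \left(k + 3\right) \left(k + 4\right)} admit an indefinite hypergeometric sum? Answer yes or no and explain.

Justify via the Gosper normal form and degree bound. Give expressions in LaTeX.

t_(k+1)/t_k = (k + 2)*(6*k + 7)/((k + 5)*(6*k + 1)).
A = k + 2, B = k + 5, C = k + 1/6.
Key eq: (k + 2)·f(k+1) = (k + 4)·f(k) + (k + 1/6).
From deg A=1, deg B=1, deg C=1: d=2.
Solving with deg f ≤ 2: f(k) = k*(13*k - 7)/72.
Certificate R = B(k−1)f/C = k*(k + 4)*(13*k - 7)/(12*(6*k + 1)) gives s_k = k*(13*k - 7)/(6*(k + 2)*(k + 3)).
Check: Δs_k = 2*(6*k + 1)/(k**3 + 9*k**2 + 26*k + 24). ✓

Yes. s_k = \frac{k \left(13 k - 7\right)}{6 \left(k + 2\right) \left(k + 3\right)}.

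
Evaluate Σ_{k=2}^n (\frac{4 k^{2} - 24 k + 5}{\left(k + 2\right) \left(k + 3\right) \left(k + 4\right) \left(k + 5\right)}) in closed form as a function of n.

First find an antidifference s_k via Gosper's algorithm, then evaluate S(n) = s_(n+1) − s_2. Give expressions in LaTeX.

r(k) = (4*k**3 - 8*k**2 - 47*k - 30)/(4*k**3 - 139*k + 30) after simplifying.
Normal form (A,B,C) = (k + 2, k + 6, k**2 - 6*k + 5/4).
Set up (k + 2)·f(k+1) − (k + 5)·f(k) − (k**2 - 6*k + 5/4) = 0.
deg f ≤ 3 (via 1,1,2).
Solve for f: f(k) = k*(k - 21)*(k - 2)/32 (degree 3 ≤ 3).
Certificate R = B(k−1)f/C = k*(k - 21)*(k - 2)*(k + 5)/(8*(4*k**2 - 24*k + 5)) gives s_k = k*(k**2 - 23*k + 42)/(8*(k + 2)*(k + 3)*(k + 4)).
Δs = (4*k**2 - 24*k + 5)/(k**4 + 14*k**3 + 71*k**2 + 154*k + 120), as required.
Σ_(k=2)^n t_k = s_(n+1) − s_(2) = ((n**3 - 20*n**2 - n + 20)/(8*(n**3 + 12*n**2 + 47*n + 60))) − (0), i.e. (n**3 - 20*n**2 - n + 20)/(8*(n**3 + 12*n**2 + 47*n + 60)).

S(n) = \frac{n^{3} - 20 n^{2} - n + 20}{8 \left(n^{3} + 12 n^{2} + 47 n + 60\right)}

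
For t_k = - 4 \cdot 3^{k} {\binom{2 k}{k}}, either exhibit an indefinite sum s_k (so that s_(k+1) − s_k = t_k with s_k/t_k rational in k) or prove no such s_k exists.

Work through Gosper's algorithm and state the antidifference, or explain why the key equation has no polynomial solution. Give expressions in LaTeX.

Ratio r(k) = 6*(2*k + 1)/(k + 1).
Gosper form: A/B · C(k+1)/C(k) with A=12*k + 6, B=k + 1, C=1.
Solve (12*k + 6)·f(k+1) − (k)·f(k) = 1.
Degrees (1,1,0) ⇒ d ≤ -1.
deg f ≤ -1 is impossible — no certificate.

no hypergeometric antidifference exists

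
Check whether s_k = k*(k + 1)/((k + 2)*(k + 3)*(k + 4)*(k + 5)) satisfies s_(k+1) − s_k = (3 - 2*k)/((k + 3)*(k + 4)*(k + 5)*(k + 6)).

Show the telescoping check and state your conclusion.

s_(k+1) = (k + 1)*(k + 2)/((k + 3)*(k + 4)*(k + 5)*(k + 6))
s_(k+1) − s_k = (k + 1)*(-k*(k + 6) + (k + 2)**2)/((k + 2)*(k + 3)*(k + 4)*(k + 5)*(k + 6))
(s_(k+1) − s_k) − t_k = (3*k - 2)/(k**5 + 20*k**4 + 155*k**3 + 580*k**2 + 1044*k + 720)

Invalid: residual (3*k - 2)/(k**5 + 20*k**4 + 155*k**3 + 580*k**2 + 1044*k + 720) ≠ 0.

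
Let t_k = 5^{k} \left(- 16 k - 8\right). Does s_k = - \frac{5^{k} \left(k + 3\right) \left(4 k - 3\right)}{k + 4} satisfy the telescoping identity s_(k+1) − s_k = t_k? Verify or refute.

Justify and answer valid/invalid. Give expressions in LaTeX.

s_(k+1) = -5**(k + 1)*(k + 4)*(4*k + 1)/(k + 5)
s_(k+1) − s_k = 5**k*(-16*k**3 - 136*k**2 - 324*k - 125)/(k**2 + 9*k + 20)
(s_(k+1) − s_k) − t_k = 5**k*(16*k**2 + 68*k + 35)/(k**2 + 9*k + 20)

Invalid: residual \frac{5^{k} \left(16 k^{2} + 68 k + 35\right)}{k^{2} + 9 k + 20} ≠ 0.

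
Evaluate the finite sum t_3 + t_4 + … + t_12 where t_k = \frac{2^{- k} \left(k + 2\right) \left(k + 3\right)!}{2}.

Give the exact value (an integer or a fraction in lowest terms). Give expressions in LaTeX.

Compute t_(k+1)/t_k: get (k + 3)*(k + 4)/(2*(k + 2)).
Factor: A=k/2 + 2; B=1; C=k + 2.
Key eq: (k/2 + 2)·f(k+1) = (1)·f(k) + (k + 2).
Degrees (1,0,1) ⇒ d ≤ 0.
Solve for f: f(k) = 2 (degree 0 ≤ 0).
Certificate R = B(k−1)f/C = 2/(k + 2) gives s_k = factorial(k + 3)/2**k.
Δs = (k + 2)*factorial(k + 3)/(2*2**k), as required.
Evaluate s at k=13 and k=3: 2554051500 and 90; difference 2554051410.

Σ = 2554051410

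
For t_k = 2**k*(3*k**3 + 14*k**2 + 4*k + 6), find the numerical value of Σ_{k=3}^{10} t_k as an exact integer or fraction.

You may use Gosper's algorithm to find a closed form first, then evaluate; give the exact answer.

Σ = 7239240

r(k) = 2*(3*k**3 + 23*k**2 + 41*k + 27)/(3*k**3 + 14*k**2 + 4*k + 6) after simplifying.
So A=2 and B=1, with C=k**3 + 14*k**2/3 + 4*k/3 + 2.
Need (2)·f(k+1) − (1)·f(k) = k**3 + 14*k**2/3 + 4*k/3 + 2.
d = 3 from the (0,0,3) case.
A polynomial solution: f(k) = (3*k + 2)*(k**2 - 2*k + 2)/3.
Certificate R = B(k−1)f/C = (3*k + 2)*(k**2 - 2*k + 2)/(3*k**3 + 14*k**2 + 4*k + 6) gives s_k = 2**k*(3*k**3 - 4*k**2 + 2*k + 4).
Verify: 2**k*(3*k**3 + 14*k**2 + 4*k + 6) matches t_k.
Evaluate s at k=11 and k=3: 7239680 and 440; difference 7239240.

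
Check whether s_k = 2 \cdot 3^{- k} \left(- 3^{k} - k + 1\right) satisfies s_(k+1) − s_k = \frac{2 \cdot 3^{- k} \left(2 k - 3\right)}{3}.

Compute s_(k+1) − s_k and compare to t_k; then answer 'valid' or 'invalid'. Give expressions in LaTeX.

s_(k+1) = -2 - 2*k/(3*3**k)
s_(k+1) − s_k = 2*(2*k - 3)/(3*3**k)
(s_(k+1) − s_k) − t_k = 0

valid; difference matches t_k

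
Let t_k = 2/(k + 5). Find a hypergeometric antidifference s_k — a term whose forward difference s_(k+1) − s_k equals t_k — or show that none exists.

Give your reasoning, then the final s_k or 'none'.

none — t_k is not Gosper-summable

r(k) = (k + 5)/(k + 6) after simplifying.
Normal form (A,B,C) = (k + 5, k + 6, 1).
Key eq: (k + 5)·f(k+1) = (k + 5)·f(k) + (1).
Bound: deg f ≤ 0.
Put f(k) = c0: A·f(k+1) − B(k−1)·f(k) − C = -1; need -1 = 0 — inconsistent ⇒ no f, not summable.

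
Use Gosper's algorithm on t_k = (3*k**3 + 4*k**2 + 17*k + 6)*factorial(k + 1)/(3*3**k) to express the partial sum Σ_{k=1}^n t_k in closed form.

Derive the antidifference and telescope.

S(n) = (-12*3**n + 3*n**4*factorial(n) + 16*n**3*factorial(n) + 33*n**2*factorial(n) + 32*n*factorial(n) + 12*factorial(n))/(3*3**n)

Ratio r(k) = (3*k**4 + 19*k**3 + 60*k**2 + 98*k + 60)/(3*(3*k**3 + 4*k**2 + 17*k + 6)).
So A=k/3 + 2/3 and B=1, with C=k**3 + 4*k**2/3 + 17*k/3 + 2.
Set up (k/3 + 2/3)·f(k+1) − (1)·f(k) − (k**3 + 4*k**2/3 + 17*k/3 + 2) = 0.
Degrees (1,0,3) ⇒ d ≤ 2.
Coefficient equations give f(k) = 3*k**2 + k + 2.
R(k) = B(k−1)·f(k)/C(k) = 3*(3*k**2 + k + 2)/(3*k**3 + 4*k**2 + 17*k + 6); s_k = R·t_k = (3*k**2 + k + 2)*factorial(k + 1)/3**k.
Verify: (3*k**3 + 4*k**2 + 17*k + 6)*factorial(k + 1)/(3*3**k) matches t_k.
Σ_(k=1)^n t_k = s_(n+1) − s_(1) = (3**(-n - 1)*(3*n**2 + 7*n + 6)*factorial(n + 2)) − (4), i.e. (-12*3**n + 3*n**4*factorial(n) + 16*n**3*factorial(n) + 33*n**2*factorial(n) + 32*n*factorial(n) + 12*factorial(n))/(3*3**n).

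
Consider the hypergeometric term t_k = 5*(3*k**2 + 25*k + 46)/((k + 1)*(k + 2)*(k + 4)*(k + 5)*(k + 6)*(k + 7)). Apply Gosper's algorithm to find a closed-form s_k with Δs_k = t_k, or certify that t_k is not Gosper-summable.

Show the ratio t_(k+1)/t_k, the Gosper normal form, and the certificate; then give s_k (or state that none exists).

r(k) = (k + 1)*(k + 4)*(25*k + 3*(k + 1)**2 + 71)/((k + 3)*(k + 8)*(3*k**2 + 25*k + 46)) after simplifying.
Normal form (A,B,C) = (k + 1, k + 8, k**3 + 34*k**2/3 + 121*k/3 + 46).
Key eq: (k + 1)·f(k+1) = (k + 7)·f(k) + (k**3 + 34*k**2/3 + 121*k/3 + 46).
deg f ≤ 6 (via 1,1,3).
Match coefficients ⇒ f(k) = k*(k + 2)*(k + 3)*(k + 5)*(k**2 + 11*k + 34)/72.
R(k) = B(k−1)·f(k)/C(k) = k*(k + 2)*(k + 5)*(k + 7)*(k**2 + 11*k + 34)/(24*(3*k**2 + 25*k + 46)); s_k = R·t_k = 5*k*(k**2 + 11*k + 34)/(24*(k**3 + 11*k**2 + 34*k + 24)).
Check: Δs_k = 5*(3*k**2 + 25*k + 46)/(k**6 + 25*k**5 + 247*k**4 + 1219*k**3 + 3112*k**2 + 3796*k + 1680). ✓

s_k = 5*k*(k**2 + 11*k + 34)/(24*(k**3 + 11*k**2 + 34*k + 24))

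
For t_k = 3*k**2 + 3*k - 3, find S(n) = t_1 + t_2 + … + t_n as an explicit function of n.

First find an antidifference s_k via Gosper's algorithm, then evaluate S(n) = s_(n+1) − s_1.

t_(k+1)/t_k = (k + (k + 1)**2)/(k**2 + k - 1).
So A=1 and B=1, with C=k**2 + k - 1.
Key eq: (1)·f(k+1) = (1)·f(k) + (k**2 + k - 1).
deg f ≤ 3 (via 0,0,2).
Solve for f: f(k) = k*(k - 2)*(k + 2)/3 (degree 3 ≤ 3).
Certificate R = B(k−1)f/C = k*(k - 2)*(k + 2)/(3*(k**2 + k - 1)) gives s_k = k*(k**2 - 4).
Check: Δs_k = 3*k**2 + 3*k - 3. ✓
s_(n+1) = n**3 + 3*n**2 - n - 3 and s_(1) = -3, so S(n) = n*(n**2 + 3*n - 1).

S(n) = n*(n**2 + 3*n - 1)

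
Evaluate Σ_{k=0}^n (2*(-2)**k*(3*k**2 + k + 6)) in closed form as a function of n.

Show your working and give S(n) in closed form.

Ratio r(k) = 2*(-3*k**2 - 7*k - 10)/(3*k**2 + k + 6).
So A=-2 and B=1, with C=k**2 + k/3 + 2.
Set up (-2)·f(k+1) − (1)·f(k) − (k**2 + k/3 + 2) = 0.
Bound: deg f ≤ 2.
Match coefficients ⇒ f(k) = -(k**2 - k + 2)/3.
Then R = B(k−1)f/C = -(k**2 - k + 2)/(3*k**2 + k + 6), so s_k = R(k)·t_k = (-2)**(k + 1)*(k**2 - k + 2).
Verify: 2*(-2)**k*(3*k**2 + k + 6) matches t_k.
s_(n+1) = (-2)**(n + 2)*(n**2 + n + 2) and s_(0) = -4, so S(n) = 4*(-2)**n*n**2 + 4*(-2)**n*n + 8*(-2)**n + 4.

S(n) = 4*(-2)**n*n**2 + 4*(-2)**n*n + 8*(-2)**n + 4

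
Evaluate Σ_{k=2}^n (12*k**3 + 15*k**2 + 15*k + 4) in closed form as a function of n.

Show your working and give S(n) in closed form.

S(n) = 3*n**4 + 11*n**3 + 18*n**2 + 14*n - 46

The ratio is (12*k**3 + 51*k**2 + 81*k + 46)/(12*k**3 + 15*k**2 + 15*k + 4).
Normal form (A,B,C) = (1, 1, k**3 + 5*k**2/4 + 5*k/4 + 1/3).
Set up (1)·f(k+1) − (1)·f(k) − (k**3 + 5*k**2/4 + 5*k/4 + 1/3) = 0.
Degrees (0,0,3) ⇒ d ≤ 4.
Solving with deg f ≤ 4: f(k) = k*(3*k - 1)*(k**2 + 1)/12.
Certificate R = B(k−1)f/C = k*(3*k - 1)*(k**2 + 1)/(12*k**3 + 15*k**2 + 15*k + 4) gives s_k = k*(3*k**3 - k**2 + 3*k - 1).
Verify: 12*k**3 + 15*k**2 + 15*k + 4 matches t_k.
s_(n+1) = 3*n**4 + 11*n**3 + 18*n**2 + 14*n + 4 and s_(2) = 50, so S(n) = 3*n**4 + 11*n**3 + 18*n**2 + 14*n - 46.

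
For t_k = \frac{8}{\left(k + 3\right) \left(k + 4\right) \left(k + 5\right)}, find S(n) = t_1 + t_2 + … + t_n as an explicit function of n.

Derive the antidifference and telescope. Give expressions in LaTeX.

The ratio is (k + 3)/(k + 6).
A = k + 3, B = k + 6, C = 1.
Solve (k + 3)·f(k+1) − (k + 5)·f(k) = 1.
deg f ≤ 2 (via 1,1,0).
Coefficient equations give f(k) = k*(k + 7)/24.
So s_k = (B(k−1)f/C)·t_k = (k*(k + 5)*(k + 7)/24)·t_k = k*(k + 7)/(3*(k + 3)*(k + 4)).
Verify: 8/(k**3 + 12*k**2 + 47*k + 60) matches t_k.
s_(n+1) = (n**2 + 9*n + 8)/(3*(n**2 + 9*n + 20)) and s_(1) = 2/15, so S(n) = n*(n + 9)/(5*(n**2 + 9*n + 20)).

S(n) = \frac{n \left(n + 9\right)}{5 \left(n^{2} + 9 n + 20\right)}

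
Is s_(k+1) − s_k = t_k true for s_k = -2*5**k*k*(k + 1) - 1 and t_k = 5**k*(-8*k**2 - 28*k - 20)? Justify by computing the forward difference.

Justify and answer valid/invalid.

Valid — Δs_k = t_k.

s_(k+1) = -10*5**k*(k + 1)*(k + 2) - 1
s_(k+1) − s_k = 4*5**k*(-2*k - 5)*(k + 1)
(s_(k+1) − s_k) − t_k = 0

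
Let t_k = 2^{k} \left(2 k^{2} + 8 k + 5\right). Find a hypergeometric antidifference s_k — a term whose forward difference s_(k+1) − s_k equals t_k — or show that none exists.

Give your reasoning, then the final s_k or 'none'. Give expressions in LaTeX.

s_k = 2^{k} \left(2 k^{2} + 1\right)

The ratio is 2*(2*k**2 + 12*k + 15)/(2*k**2 + 8*k + 5).
Normal form (A,B,C) = (2, 1, k**2 + 4*k + 5/2).
Key eq: (2)·f(k+1) = (1)·f(k) + (k**2 + 4*k + 5/2).
Bound: deg f ≤ 2.
Solving with deg f ≤ 2: f(k) = (2*k**2 + 1)/2.
R(k) = B(k−1)·f(k)/C(k) = (2*k**2 + 1)/(2*k**2 + 8*k + 5); s_k = R·t_k = 2**k*(2*k**2 + 1).
Verify: 2**k*(2*k**2 + 8*k + 5) matches t_k.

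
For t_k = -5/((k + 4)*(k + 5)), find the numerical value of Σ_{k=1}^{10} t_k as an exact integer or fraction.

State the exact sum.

Σ = -2/3

The ratio is (k + 4)/(k + 6).
A = k + 4, B = k + 6, C = 1.
f must satisfy (k + 4)·f(k+1) − (k + 5)·f(k) = 1.
Bound: deg f ≤ 1.
Solve for f: f(k) = k/4 (degree 1 ≤ 1).
Then R = B(k−1)f/C = k*(k + 5)/4, so s_k = R(k)·t_k = -5*k/(4*k + 16).
Check: Δs_k = -5/(k**2 + 9*k + 20). ✓
Sum = s_(11) − s_(1); s_(11) = -11/12, s_(1) = -1/4 ⇒ -2/3.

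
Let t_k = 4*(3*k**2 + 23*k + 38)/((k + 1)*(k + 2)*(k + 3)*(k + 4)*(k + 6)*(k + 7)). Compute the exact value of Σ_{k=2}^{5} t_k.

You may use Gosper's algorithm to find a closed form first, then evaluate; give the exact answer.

Σ = 53/1890

t_(k+1)/t_k = (k + 1)*(k + 6)*(23*k + 3*(k + 1)**2 + 61)/((k + 5)*(k + 8)*(3*k**2 + 23*k + 38)).
Factor: A=k + 1; B=k + 8; C=k**3 + 38*k**2/3 + 51*k + 190/3.
Key eq: (k + 1)·f(k+1) = (k + 7)·f(k) + (k**3 + 38*k**2/3 + 51*k + 190/3).
From deg A=1, deg B=1, deg C=3: d=6.
Solve for f: f(k) = k*(k + 2)*(k + 4)*(k + 5)*(k**2 + 10*k + 27)/54 (degree 6 ≤ 6).
Get s_k = R·t_k = 2*k*(k**2 + 10*k + 27)/(9*(k**3 + 10*k**2 + 27*k + 18)) with R(k) = B(k−1)f(k)/C(k) = k*(k + 2)*(k + 4)*(k + 7)*(k**2 + 10*k + 27)/(18*(3*k**2 + 23*k + 38)).
Check: Δs_k = 4*(3*k**2 + 23*k + 38)/(k**6 + 23*k**5 + 207*k**4 + 925*k**3 + 2144*k**2 + 2412*k + 1008). ✓
Σ_(k=2)^(5) t_k = s_(6) − s_(2) = 41/189 − (17/90) = 53/1890.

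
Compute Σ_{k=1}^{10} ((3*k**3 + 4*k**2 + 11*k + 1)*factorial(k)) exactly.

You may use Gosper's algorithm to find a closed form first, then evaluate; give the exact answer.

t_(k+1)/t_k = (3*k**4 + 16*k**3 + 41*k**2 + 47*k + 19)/(3*k**3 + 4*k**2 + 11*k + 1).
Gosper form: A/B · C(k+1)/C(k) with A=k + 1, B=1, C=k**3 + 4*k**2/3 + 11*k/3 + 1/3.
Solve (k + 1)·f(k+1) − (1)·f(k) = k**3 + 4*k**2/3 + 11*k/3 + 1/3.
From deg A=1, deg B=0, deg C=3: d=2.
Match coefficients ⇒ f(k) = (3*k**2 - 2*k + 4)/3.
Get s_k = R·t_k = (3*k**2 - 2*k + 4)*factorial(k) with R(k) = B(k−1)f(k)/C(k) = (3*k**2 - 2*k + 4)/(3*k**3 + 4*k**2 + 11*k + 1).
Δs = (3*k**3 + 4*k**2 + 11*k + 1)*factorial(k), as required.
Sum = s_(11) − s_(1); s_(11) = 13771296000, s_(1) = 5 ⇒ 13771295995.

Σ = 13771295995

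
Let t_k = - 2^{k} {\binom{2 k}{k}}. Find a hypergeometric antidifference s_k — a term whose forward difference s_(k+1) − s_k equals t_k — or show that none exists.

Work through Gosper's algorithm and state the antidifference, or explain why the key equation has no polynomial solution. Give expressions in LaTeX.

none (Gosper's algorithm certifies no s_k)

t_(k+1)/t_k = 4*(2*k + 1)/(k + 1).
Gosper form: A/B · C(k+1)/C(k) with A=8*k + 4, B=k + 1, C=1.
Need (8*k + 4)·f(k+1) − (k)·f(k) = 1.
d = -1 from the (1,1,0) case.
Bound -1 < 0, so the key equation has no polynomial solution.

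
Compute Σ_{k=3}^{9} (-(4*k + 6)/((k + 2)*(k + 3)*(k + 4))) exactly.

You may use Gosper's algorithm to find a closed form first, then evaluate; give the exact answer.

The ratio is (k + 2)*(2*k + 5)/((k + 5)*(2*k + 3)).
A = k + 2, B = k + 5, C = k + 3/2.
Key eq: (k + 2)·f(k+1) = (k + 4)·f(k) + (k + 3/2).
From deg A=1, deg B=1, deg C=1: d=2.
Solving with deg f ≤ 2: f(k) = k*(7*k + 11)/24.
Get s_k = R·t_k = -k*(7*k + 11)/(6*(k + 2)*(k + 3)) with R(k) = B(k−1)f(k)/C(k) = k*(k + 4)*(7*k + 11)/(12*(2*k + 3)).
Δs = 2*(-2*k - 3)/(k**3 + 9*k**2 + 26*k + 24), as required.
Σ_(k=3)^(9) t_k = s_(10) − s_(3) = -45/52 − (-8/15) = -259/780.

Σ = -259/780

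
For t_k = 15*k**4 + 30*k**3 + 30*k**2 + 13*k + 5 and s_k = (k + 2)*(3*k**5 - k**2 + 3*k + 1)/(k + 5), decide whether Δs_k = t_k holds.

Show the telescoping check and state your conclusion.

s_(k+1) = (k + 3)*(3*k + 3*(k + 1)**5 - (k + 1)**2 + 4)/(k + 6)
s_(k+1) − s_k = (15*k**6 + 159*k**5 + 495*k**4 + 703*k**3 + 556*k**2 + 244*k + 78)/(k**2 + 11*k + 30)
(s_(k+1) − s_k) − t_k = 3*(-12*k**5 - 105*k**4 - 180*k**3 - 164*k**2 - 67*k - 24)/(k**2 + 11*k + 30)

Invalid: residual 3*(-12*k**5 - 105*k**4 - 180*k**3 - 164*k**2 - 67*k - 24)/(k**2 + 11*k + 30) ≠ 0.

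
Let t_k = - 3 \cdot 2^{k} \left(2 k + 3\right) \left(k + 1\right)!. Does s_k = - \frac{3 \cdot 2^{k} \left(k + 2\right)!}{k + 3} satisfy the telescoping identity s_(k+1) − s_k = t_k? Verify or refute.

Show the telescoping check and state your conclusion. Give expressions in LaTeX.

s_(k+1) = -6*2**k*factorial(k + 3)/(k + 4)
s_(k+1) − s_k = -3*2**k*(k + 2)*(2*k + 7)*factorial(k + 2)/((k + 3)*(k + 4))
(s_(k+1) − s_k) − t_k = 3*2**k*(2*k**2 + 9*k + 8)*factorial(k + 1)/((k + 3)*(k + 4))

Invalid: residual \frac{3 \cdot 2^{k} \left(2 k^{2} + 9 k + 8\right) \left(k + 1\right)!}{\left(k + 3\right) \left(k + 4\right)} ≠ 0.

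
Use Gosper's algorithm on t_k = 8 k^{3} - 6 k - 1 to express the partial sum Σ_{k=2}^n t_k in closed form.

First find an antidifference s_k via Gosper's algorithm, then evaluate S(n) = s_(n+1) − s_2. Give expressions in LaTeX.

The ratio is (6*k - 8*(k + 1)**3 + 7)/(-8*k**3 + 6*k + 1).
Factor: A=1; B=1; C=k**3 - 3*k/4 - 1/8.
Key eq: (1)·f(k+1) = (1)·f(k) + (k**3 - 3*k/4 - 1/8).
From deg A=0, deg B=0, deg C=3: d=4.
Solving with deg f ≤ 4: f(k) = k*(k - 2)*(2*k**2 - 1)/8.
Certificate R = B(k−1)f/C = k*(k - 2)*(2*k**2 - 1)/(8*k**3 - 6*k - 1) gives s_k = k*(2*k**3 - 4*k**2 - k + 2).
s_(k+1) − s_k = 8*k**3 - 6*k - 1 = t_k.
Evaluate: s_(n+1) = 2*n**4 + 4*n**3 - n**2 - 4*n - 1; subtract s_(2) = 0 ⇒ S(n) = 2*n**4 + 4*n**3 - n**2 - 4*n - 1.

S(n) = 2 n^{4} + 4 n^{3} - n^{2} - 4 n - 1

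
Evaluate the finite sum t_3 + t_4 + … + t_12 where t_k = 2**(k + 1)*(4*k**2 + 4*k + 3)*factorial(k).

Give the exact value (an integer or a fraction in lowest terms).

Step 1: r(k) = 2*(4*k**3 + 16*k**2 + 23*k + 11)/(4*k**2 + 4*k + 3).
Gosper form: A/B · C(k+1)/C(k) with A=2*k + 2, B=1, C=k**2 + k + 3/4.
f must satisfy (2*k + 2)·f(k+1) − (1)·f(k) = k**2 + k + 3/4.
Bound: deg f ≤ 1.
Coefficient equations give f(k) = (2*k - 1)/4.
So s_k = (B(k−1)f/C)·t_k = ((2*k - 1)/(4*k**2 + 4*k + 3))·t_k = 2**(k + 1)*(2*k - 1)*factorial(k).
Check: Δs_k = 2**(k + 1)*(4*k**2 + 4*k + 3)*factorial(k). ✓
Evaluate s at k=13 and k=3: 2550587719680000 and 480; difference 2550587719679520.

Σ = 2550587719679520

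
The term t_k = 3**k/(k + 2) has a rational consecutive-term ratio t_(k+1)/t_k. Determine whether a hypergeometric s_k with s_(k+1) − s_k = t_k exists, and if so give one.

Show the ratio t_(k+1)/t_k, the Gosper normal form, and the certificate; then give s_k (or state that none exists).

no hypergeometric antidifference exists

t_(k+1)/t_k = 3*(k + 2)/(k + 3).
So A=3*k + 6 and B=k + 3, with C=1.
f must satisfy (3*k + 6)·f(k+1) − (k + 2)·f(k) = 1.
From deg A=1, deg B=1, deg C=0: d=-1.
Negative degree bound (-1): no f exists, t_k not Gosper-summable.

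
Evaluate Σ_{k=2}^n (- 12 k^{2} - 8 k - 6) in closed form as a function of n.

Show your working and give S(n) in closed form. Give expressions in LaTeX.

S(n) = - 4 n^{3} - 10 n^{2} - 12 n + 26

Compute t_(k+1)/t_k: get (6*k**2 + 16*k + 13)/(6*k**2 + 4*k + 3).
Gosper form: A/B · C(k+1)/C(k) with A=1, B=1, C=k**2 + 2*k/3 + 1/2.
Set up (1)·f(k+1) − (1)·f(k) − (k**2 + 2*k/3 + 1/2) = 0.
deg f ≤ 3 (via 0,0,2).
Solving with deg f ≤ 3: f(k) = k*(2*k**2 - k + 2)/6.
R(k) = B(k−1)·f(k)/C(k) = k*(2*k**2 - k + 2)/(6*k**2 + 4*k + 3); s_k = R·t_k = 2*k*(-2*k**2 + k - 2).
Δs = -12*k**2 - 8*k - 6, as required.
Evaluate: s_(n+1) = -4*n**3 - 10*n**2 - 12*n - 6; subtract s_(2) = -32 ⇒ S(n) = -4*n**3 - 10*n**2 - 12*n + 26.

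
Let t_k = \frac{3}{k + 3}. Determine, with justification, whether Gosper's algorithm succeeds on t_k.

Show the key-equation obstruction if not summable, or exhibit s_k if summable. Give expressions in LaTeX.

No — t_k has no hypergeometric antidifference.

The ratio is (k + 3)/(k + 4).
Normal form (A,B,C) = (k + 3, k + 4, 1).
Solve (k + 3)·f(k+1) − (k + 3)·f(k) = 1.
Bound: deg f ≤ 0.
Generic f = c0 gives residual -1; -1 = 0 cannot hold, so t_k is not Gosper-summable.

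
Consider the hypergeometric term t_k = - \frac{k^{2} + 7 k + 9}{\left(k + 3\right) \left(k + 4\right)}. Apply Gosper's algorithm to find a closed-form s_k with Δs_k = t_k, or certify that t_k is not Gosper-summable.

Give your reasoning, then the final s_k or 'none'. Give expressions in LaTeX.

The ratio is (k + 3)*(7*k + (k + 1)**2 + 16)/((k + 5)*(k**2 + 7*k + 9)).
So A=k + 3 and B=k + 5, with C=k**2 + 7*k + 9.
Need (k + 3)·f(k+1) − (k + 4)·f(k) = k**2 + 7*k + 9.
d = 2 from the (1,1,2) case.
Solving with deg f ≤ 2: f(k) = k*(k + 2).
So s_k = (B(k−1)f/C)·t_k = (k*(k + 2)*(k + 4)/(k**2 + 7*k + 9))·t_k = k*(-k - 2)/(k + 3).
s_(k+1) − s_k = (-k**2 - 7*k - 9)/(k**2 + 7*k + 12) = t_k.

s_k = \frac{k \left(- k - 2\right)}{k + 3}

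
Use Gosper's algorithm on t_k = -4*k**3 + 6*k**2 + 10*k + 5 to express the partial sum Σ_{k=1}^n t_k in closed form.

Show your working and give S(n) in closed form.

r(k) = (4*k**3 + 6*k**2 - 10*k - 17)/(4*k**3 - 6*k**2 - 10*k - 5) after simplifying.
A = 1, B = 1, C = k**3 - 3*k**2/2 - 5*k/2 - 5/4.
Need (1)·f(k+1) − (1)·f(k) = k**3 - 3*k**2/2 - 5*k/2 - 5/4.
d = 4 from the (0,0,3) case.
Solving with deg f ≤ 4: f(k) = k*(k**3 - 4*k**2 - k - 1)/4.
R(k) = B(k−1)·f(k)/C(k) = k*(k**3 - 4*k**2 - k - 1)/(4*k**3 - 6*k**2 - 10*k - 5); s_k = R·t_k = k*(-k**3 + 4*k**2 + k + 1).
Δs = -4*k**3 + 6*k**2 + 10*k + 5, as required.
Σ_(k=1)^n t_k = s_(n+1) − s_(1) = (-n**4 + 7*n**2 + 11*n + 5) − (5), i.e. n*(-n**3 + 7*n + 11).

S(n) = n*(-n**3 + 7*n + 11)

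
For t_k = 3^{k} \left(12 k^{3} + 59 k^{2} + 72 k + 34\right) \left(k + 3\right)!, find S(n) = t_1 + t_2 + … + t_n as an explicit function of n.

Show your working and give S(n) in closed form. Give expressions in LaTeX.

S(n) = 12 \cdot 3^{n} n^{2} \left(n + 4\right)! + 15 \cdot 3^{n} n \left(n + 4\right)! + 9 \cdot 3^{n} \left(n + 4\right)! - 216

r(k) = 3*(12*k**4 + 143*k**3 + 606*k**2 + 1081*k + 708)/(12*k**3 + 59*k**2 + 72*k + 34) after simplifying.
Take A(k)=3*k + 12, B(k)=1, C(k)=k**3 + 59*k**2/12 + 6*k + 17/6.
f must satisfy (3*k + 12)·f(k+1) − (1)·f(k) = k**3 + 59*k**2/12 + 6*k + 17/6.
From deg A=1, deg B=0, deg C=3: d=2.
A polynomial solution: f(k) = (4*k**2 - 3*k + 2)/12.
R(k) = B(k−1)·f(k)/C(k) = (4*k**2 - 3*k + 2)/(12*k**3 + 59*k**2 + 72*k + 34); s_k = R·t_k = 3**k*(4*k**2 - 3*k + 2)*factorial(k + 3).
Δs = 3**k*(12*k**3 + 59*k**2 + 72*k + 34)*factorial(k + 3), as required.
s_(n+1) = 3**(n + 1)*(4*n**2 + 5*n + 3)*factorial(n + 4) and s_(1) = 216, so S(n) = 12*3**n*n**2*factorial(n + 4) + 15*3**n*n*factorial(n + 4) + 9*3**n*factorial(n + 4) - 216.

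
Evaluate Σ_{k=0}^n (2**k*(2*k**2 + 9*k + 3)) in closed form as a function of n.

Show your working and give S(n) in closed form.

S(n) = 4*2**n*n**2 + 10*2**n*n + 3

r(k) = 2*(2*k**2 + 13*k + 14)/(2*k**2 + 9*k + 3) after simplifying.
Factor: A=2; B=1; C=k**2 + 9*k/2 + 3/2.
Key eq: (2)·f(k+1) = (1)·f(k) + (k**2 + 9*k/2 + 3/2).
Bound: deg f ≤ 2.
Solve for f: f(k) = (k - 1)*(2*k + 3)/2 (degree 2 ≤ 2).
R(k) = B(k−1)·f(k)/C(k) = (k - 1)*(2*k + 3)/(2*k**2 + 9*k + 3); s_k = R·t_k = 2**k*(2*k**2 + k - 3).
s_(k+1) − s_k = 2**k*(2*k**2 + 9*k + 3) = t_k.
Telescope: S(n) = s_(n+1) − s_(0) = 2**(n + 1)*n*(2*n + 5) − (-3) = 4*2**n*n**2 + 10*2**n*n + 3.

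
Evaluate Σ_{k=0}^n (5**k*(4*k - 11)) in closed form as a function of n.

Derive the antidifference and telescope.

S(n) = 5*5**n*n - 15*5**n + 4

Ratio r(k) = 5*(4*k - 7)/(4*k - 11).
Take A(k)=5, B(k)=1, C(k)=k - 11/4.
Set up (5)·f(k+1) − (1)·f(k) − (k - 11/4) = 0.
From deg A=0, deg B=0, deg C=1: d=1.
Solve for f: f(k) = (k - 4)/4 (degree 1 ≤ 1).
Certificate R = B(k−1)f/C = (k - 4)/(4*k - 11) gives s_k = 5**k*(k - 4).
Verify: 5**k*(4*k - 11) matches t_k.
Telescope: S(n) = s_(n+1) − s_(0) = 5**(n + 1)*(n - 3) − (-4) = 5*5**n*n - 15*5**n + 4.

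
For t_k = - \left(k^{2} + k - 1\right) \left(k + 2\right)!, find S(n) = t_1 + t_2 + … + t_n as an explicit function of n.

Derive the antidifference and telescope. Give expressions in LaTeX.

t_(k+1)/t_k = (k + 3)*(k + (k + 1)**2)/(k**2 + k - 1).
A = k + 3, B = 1, C = k**2 + k - 1.
Set up (k + 3)·f(k+1) − (1)·f(k) − (k**2 + k - 1) = 0.
deg f ≤ 1 (via 1,0,2).
Solving with deg f ≤ 1: f(k) = k - 2.
Get s_k = R·t_k = -(k - 2)*factorial(k + 2) with R(k) = B(k−1)f(k)/C(k) = (k - 2)/(k**2 + k - 1).
s_(k+1) − s_k = -(k**2 + k - 1)*factorial(k + 2) = t_k.
Telescope: S(n) = s_(n+1) − s_(1) = -(n - 1)*factorial(n + 3) − (6) = -n*factorial(n + 3) + factorial(n + 3) - 6.

S(n) = - n \left(n + 3\right)! + \left(n + 3\right)! - 6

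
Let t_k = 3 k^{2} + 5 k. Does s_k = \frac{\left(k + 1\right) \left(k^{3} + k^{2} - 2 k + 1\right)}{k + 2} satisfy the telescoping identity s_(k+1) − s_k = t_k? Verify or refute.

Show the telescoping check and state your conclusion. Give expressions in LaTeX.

s_(k+1) = (k**4 + 6*k**3 + 11*k**2 + 7*k + 2)/(k + 3)
s_(k+1) − s_k = (3*k**4 + 18*k**3 + 33*k**2 + 18*k + 1)/(k**2 + 5*k + 6)
(s_(k+1) − s_k) − t_k = (-2*k**3 - 10*k**2 - 12*k + 1)/(k**2 + 5*k + 6)

Invalid: residual \frac{- 2 k^{3} - 10 k^{2} - 12 k + 1}{k^{2} + 5 k + 6} ≠ 0.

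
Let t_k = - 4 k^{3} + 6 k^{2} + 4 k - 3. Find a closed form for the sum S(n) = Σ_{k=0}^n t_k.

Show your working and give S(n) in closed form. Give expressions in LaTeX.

S(n) = - n^{4} + 4 n^{2} - 3

Step 1: r(k) = (4*k**3 + 6*k**2 - 4*k - 3)/(4*k**3 - 6*k**2 - 4*k + 3).
So A=1 and B=1, with C=k**3 - 3*k**2/2 - k + 3/4.
Key eq: (1)·f(k+1) = (1)·f(k) + (k**3 - 3*k**2/2 - k + 3/4).
d = 4 from the (0,0,3) case.
Coefficient equations give f(k) = k*(k - 2)*(k**2 - 2*k - 2)/4.
Get s_k = R·t_k = k*(-k**3 + 4*k**2 - 2*k - 4) with R(k) = B(k−1)f(k)/C(k) = k*(k - 2)*(k**2 - 2*k - 2)/((2*k - 1)*(2*k**2 - 2*k - 3)).
Check: Δs_k = -4*k**3 + 6*k**2 + 4*k - 3. ✓
Σ_(k=0)^n t_k = s_(n+1) − s_(0) = (-n**4 + 4*n**2 - 3) − (0), i.e. -n**4 + 4*n**2 - 3.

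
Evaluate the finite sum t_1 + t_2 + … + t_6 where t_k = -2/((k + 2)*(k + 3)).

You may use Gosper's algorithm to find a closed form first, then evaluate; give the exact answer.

Σ = -4/9

Ratio r(k) = (k + 2)/(k + 4).
Take A(k)=k + 2, B(k)=k + 4, C(k)=1.
f must satisfy (k + 2)·f(k+1) − (k + 3)·f(k) = 1.
Bound: deg f ≤ 1.
Coefficient equations give f(k) = k/2.
Get s_k = R·t_k = -k/(k + 2) with R(k) = B(k−1)f(k)/C(k) = k*(k + 3)/2.
Check: Δs_k = -2/(k**2 + 5*k + 6). ✓
Sum = s_(7) − s_(1); s_(7) = -7/9, s_(1) = -1/3 ⇒ -4/9.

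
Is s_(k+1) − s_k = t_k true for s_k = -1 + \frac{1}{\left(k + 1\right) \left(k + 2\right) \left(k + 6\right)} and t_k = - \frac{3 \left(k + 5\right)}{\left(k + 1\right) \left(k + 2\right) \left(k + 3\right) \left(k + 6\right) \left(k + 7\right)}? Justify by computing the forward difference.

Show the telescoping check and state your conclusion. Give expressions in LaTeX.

s_(k+1) = -1 + 1/((k + 2)*(k + 3)*(k + 7))
s_(k+1) − s_k = ((k + 1)*(k + 6) - (k + 3)*(k + 7))/((k + 1)*(k + 2)*(k + 3)*(k + 6)*(k + 7))
(s_(k+1) − s_k) − t_k = 0

valid; difference matches t_k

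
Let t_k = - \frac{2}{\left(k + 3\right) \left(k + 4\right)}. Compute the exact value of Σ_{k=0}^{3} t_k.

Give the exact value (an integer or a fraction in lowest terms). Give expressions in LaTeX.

t_(k+1)/t_k = (k + 3)/(k + 5).
So A=k + 3 and B=k + 5, with C=1.
Need (k + 3)·f(k+1) − (k + 4)·f(k) = 1.
From deg A=1, deg B=1, deg C=0: d=1.
Solve for f: f(k) = k/3 (degree 1 ≤ 1).
R(k) = B(k−1)·f(k)/C(k) = k*(k + 4)/3; s_k = R·t_k = -2*k/(3*k + 9).
Verify: -2/(k**2 + 7*k + 12) matches t_k.
Σ_(k=0)^(3) t_k = s_(4) − s_(0) = -8/21 − (0) = -8/21.

Σ = -8/21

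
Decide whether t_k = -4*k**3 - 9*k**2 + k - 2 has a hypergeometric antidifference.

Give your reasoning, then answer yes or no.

Compute t_(k+1)/t_k: get (4*k**3 + 21*k**2 + 29*k + 14)/(4*k**3 + 9*k**2 - k + 2).
A = 1, B = 1, C = k**3 + 9*k**2/4 - k/4 + 1/2.
Set up (1)·f(k+1) − (1)·f(k) − (k**3 + 9*k**2/4 - k/4 + 1/2) = 0.
From deg A=0, deg B=0, deg C=3: d=4.
Coefficient equations give f(k) = k*(k**3 + k**2 - 4*k + 4)/4.
So s_k = (B(k−1)f/C)·t_k = (k*(k**3 + k**2 - 4*k + 4)/(4*k**3 + 9*k**2 - k + 2))·t_k = k*(-k**3 - k**2 + 4*k - 4).
Δs = -4*k**3 - 9*k**2 + k - 2, as required.

Yes. s_k = k*(-k**3 - k**2 + 4*k - 4).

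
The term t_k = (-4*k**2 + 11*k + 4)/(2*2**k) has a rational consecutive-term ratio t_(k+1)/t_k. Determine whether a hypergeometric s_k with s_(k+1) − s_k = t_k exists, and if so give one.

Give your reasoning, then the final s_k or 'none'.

s_k = (4*k**2 - 3*k - 3)/2**k

Ratio r(k) = (4*k**2 - 3*k - 11)/(2*(4*k**2 - 11*k - 4)).
Gosper form: A/B · C(k+1)/C(k) with A=1/2, B=1, C=k**2 - 11*k/4 - 1.
Need (1/2)·f(k+1) − (1)·f(k) = k**2 - 11*k/4 - 1.
deg f ≤ 2 (via 0,0,2).
Solving with deg f ≤ 2: f(k) = -(4*k**2 - 3*k - 3)/2.
R(k) = B(k−1)·f(k)/C(k) = -2*(4*k**2 - 3*k - 3)/(4*k**2 - 11*k - 4); s_k = R·t_k = (4*k**2 - 3*k - 3)/2**k.
Δs = (-4*k**2 + 11*k + 4)/(2*2**k), as required.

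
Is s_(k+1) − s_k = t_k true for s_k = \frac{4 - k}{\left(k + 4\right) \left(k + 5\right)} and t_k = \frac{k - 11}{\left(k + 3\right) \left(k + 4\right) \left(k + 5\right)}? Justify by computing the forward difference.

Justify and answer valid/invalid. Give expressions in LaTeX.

Invalid: residual \frac{2 \left(15 - 2 k\right)}{k^{4} + 18 k^{3} + 119 k^{2} + 342 k + 360} ≠ 0.

s_(k+1) = (3 - k)/((k + 5)*(k + 6))
s_(k+1) − s_k = (k - 12)/(k**3 + 15*k**2 + 74*k + 120)
(s_(k+1) − s_k) − t_k = 2*(15 - 2*k)/(k**4 + 18*k**3 + 119*k**2 + 342*k + 360)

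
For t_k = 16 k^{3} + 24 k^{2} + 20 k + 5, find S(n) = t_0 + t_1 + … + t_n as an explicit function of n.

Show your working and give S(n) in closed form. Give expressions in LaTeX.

S(n) = 4 n^{4} + 16 n^{3} + 26 n^{2} + 19 n + 5

Step 1: r(k) = (16*k**3 + 72*k**2 + 116*k + 65)/(16*k**3 + 24*k**2 + 20*k + 5).
Take A(k)=1, B(k)=1, C(k)=k**3 + 3*k**2/2 + 5*k/4 + 5/16.
Key eq: (1)·f(k+1) = (1)·f(k) + (k**3 + 3*k**2/2 + 5*k/4 + 5/16).
deg f ≤ 4 (via 0,0,3).
Match coefficients ⇒ f(k) = k*(4*k**3 + 2*k - 1)/16.
Get s_k = R·t_k = k*(4*k**3 + 2*k - 1) with R(k) = B(k−1)f(k)/C(k) = k*(4*k**3 + 2*k - 1)/(16*k**3 + 24*k**2 + 20*k + 5).
Check: Δs_k = 16*k**3 + 24*k**2 + 20*k + 5. ✓
Σ_(k=0)^n t_k = s_(n+1) − s_(0) = (4*n**4 + 16*n**3 + 26*n**2 + 19*n + 5) − (0), i.e. 4*n**4 + 16*n**3 + 26*n**2 + 19*n + 5.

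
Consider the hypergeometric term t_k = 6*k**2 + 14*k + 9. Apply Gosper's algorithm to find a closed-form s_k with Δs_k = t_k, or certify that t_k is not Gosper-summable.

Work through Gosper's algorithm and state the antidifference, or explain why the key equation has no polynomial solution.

s_k = k*(2*k**2 + 4*k + 3)

r(k) = (6*k**2 + 26*k + 29)/(6*k**2 + 14*k + 9) after simplifying.
Gosper form: A/B · C(k+1)/C(k) with A=1, B=1, C=k**2 + 7*k/3 + 3/2.
Key eq: (1)·f(k+1) = (1)·f(k) + (k**2 + 7*k/3 + 3/2).
Degrees (0,0,2) ⇒ d ≤ 3.
A polynomial solution: f(k) = k*(2*k**2 + 4*k + 3)/6.
R(k) = B(k−1)·f(k)/C(k) = k*(2*k**2 + 4*k + 3)/(6*k**2 + 14*k + 9); s_k = R·t_k = k*(2*k**2 + 4*k + 3).
Verify: 6*k**2 + 14*k + 9 matches t_k.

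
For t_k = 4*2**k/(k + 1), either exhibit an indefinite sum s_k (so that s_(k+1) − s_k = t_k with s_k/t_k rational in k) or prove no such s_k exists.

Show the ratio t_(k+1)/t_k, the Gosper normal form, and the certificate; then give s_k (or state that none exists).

none (Gosper's algorithm certifies no s_k)

The ratio is 2*(k + 1)/(k + 2).
A = 2*k + 2, B = k + 2, C = 1.
Need (2*k + 2)·f(k+1) − (k + 1)·f(k) = 1.
Bound: deg f ≤ -1.
Bound -1 < 0, so the key equation has no polynomial solution.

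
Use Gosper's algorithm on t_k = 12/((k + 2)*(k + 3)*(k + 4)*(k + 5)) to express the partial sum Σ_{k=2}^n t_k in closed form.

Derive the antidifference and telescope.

S(n) = (n**3 + 12*n**2 + 47*n - 60)/(30*(n**3 + 12*n**2 + 47*n + 60))

Compute t_(k+1)/t_k: get (k + 2)/(k + 6).
So A=k + 2 and B=k + 6, with C=1.
Solve (k + 2)·f(k+1) − (k + 5)·f(k) = 1.
deg f ≤ 3 (via 1,1,0).
Solve for f: f(k) = k*(k**2 + 9*k + 26)/72 (degree 3 ≤ 3).
Then R = B(k−1)f/C = k*(k + 5)*(k**2 + 9*k + 26)/72, so s_k = R(k)·t_k = k*(k**2 + 9*k + 26)/(6*(k + 2)*(k + 3)*(k + 4)).
Verify: 12/(k**4 + 14*k**3 + 71*k**2 + 154*k + 120) matches t_k.
Σ_(k=2)^n t_k = s_(n+1) − s_(2) = ((n**3 + 12*n**2 + 47*n + 36)/(6*(n**3 + 12*n**2 + 47*n + 60))) − (2/15), i.e. (n**3 + 12*n**2 + 47*n - 60)/(30*(n**3 + 12*n**2 + 47*n + 60)).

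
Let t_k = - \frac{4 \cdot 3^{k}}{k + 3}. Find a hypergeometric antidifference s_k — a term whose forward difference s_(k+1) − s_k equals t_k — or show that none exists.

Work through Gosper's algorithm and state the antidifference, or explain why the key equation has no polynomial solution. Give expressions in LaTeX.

The ratio is 3*(k + 3)/(k + 4).
Take A(k)=3*k + 9, B(k)=k + 4, C(k)=1.
Need (3*k + 9)·f(k+1) − (k + 3)·f(k) = 1.
d = -1 from the (1,1,0) case.
Bound -1 < 0, so the key equation has no polynomial solution.

no hypergeometric antidifference exists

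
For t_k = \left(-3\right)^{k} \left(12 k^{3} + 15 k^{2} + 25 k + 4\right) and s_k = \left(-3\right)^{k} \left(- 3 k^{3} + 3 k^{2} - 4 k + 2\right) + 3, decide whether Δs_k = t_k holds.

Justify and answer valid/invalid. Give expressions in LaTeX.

Valid: the claim telescopes to t_k.

s_(k+1) = 3*(-3)**k*(4*k + 3*(k + 1)**3 - 3*(k + 1)**2 + 2) + 3
s_(k+1) − s_k = (-3)**k*(12*k**3 + 15*k**2 + 25*k + 4)
(s_(k+1) − s_k) − t_k = 0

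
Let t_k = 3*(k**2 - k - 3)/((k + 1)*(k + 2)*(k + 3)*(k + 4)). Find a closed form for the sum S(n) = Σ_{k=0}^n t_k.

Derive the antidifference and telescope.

S(n) = (-n**3 - 27*n**2 - 80*n - 54)/(6*(n**3 + 9*n**2 + 26*n + 24))

Ratio r(k) = (k + 1)*(k - (k + 1)**2 + 4)/((k + 5)*(-k**2 + k + 3)).
Normal form (A,B,C) = (k + 1, k + 5, k**2 - k - 3).
Set up (k + 1)·f(k+1) − (k + 4)·f(k) − (k**2 - k - 3) = 0.
d = 3 from the (1,1,2) case.
Coefficient equations give f(k) = -k*(k**2 + 24*k + 29)/18.
Certificate R = B(k−1)f/C = -k*(k + 4)*(k**2 + 24*k + 29)/(18*(k**2 - k - 3)) gives s_k = k*(-k**2 - 24*k - 29)/(6*(k + 1)*(k + 2)*(k + 3)).
Check: Δs_k = 3*(k**2 - k - 3)/(k**4 + 10*k**3 + 35*k**2 + 50*k + 24). ✓
s_(n+1) = (-n**3 - 27*n**2 - 80*n - 54)/(6*(n**3 + 9*n**2 + 26*n + 24)) and s_(0) = 0, so S(n) = (-n**3 - 27*n**2 - 80*n - 54)/(6*(n**3 + 9*n**2 + 26*n + 24)).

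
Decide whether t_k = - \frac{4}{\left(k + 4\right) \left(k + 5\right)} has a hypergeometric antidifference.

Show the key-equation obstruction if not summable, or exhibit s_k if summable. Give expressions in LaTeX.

Step 1: r(k) = (k + 4)/(k + 6).
A = k + 4, B = k + 6, C = 1.
Need (k + 4)·f(k+1) − (k + 5)·f(k) = 1.
Degrees (1,1,0) ⇒ d ≤ 1.
Match coefficients ⇒ f(k) = k/4.
Then R = B(k−1)f/C = k*(k + 5)/4, so s_k = R(k)·t_k = -k/(k + 4).
Check: Δs_k = -4/(k**2 + 9*k + 20). ✓

Yes. s_k = - \frac{k}{k + 4}.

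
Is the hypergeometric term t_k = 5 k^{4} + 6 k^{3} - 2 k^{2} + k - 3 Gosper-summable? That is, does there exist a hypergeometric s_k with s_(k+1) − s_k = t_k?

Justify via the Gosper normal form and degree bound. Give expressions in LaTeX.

r(k) = (5*k**4 + 26*k**3 + 46*k**2 + 35*k + 7)/(5*k**4 + 6*k**3 - 2*k**2 + k - 3) after simplifying.
Normal form (A,B,C) = (1, 1, k**4 + 6*k**3/5 - 2*k**2/5 + k/5 - 3/5).
Solve (1)·f(k+1) − (1)·f(k) = k**4 + 6*k**3/5 - 2*k**2/5 + k/5 - 3/5.
d = 5 from the (0,0,4) case.
Solve for f: f(k) = k*(k**4 - k**3 - 2*k**2 + 3*k - 4)/5 (degree 5 ≤ 5).
Get s_k = R·t_k = k*(k**4 - k**3 - 2*k**2 + 3*k - 4) with R(k) = B(k−1)f(k)/C(k) = k*(k**4 - k**3 - 2*k**2 + 3*k - 4)/(5*k**4 + 6*k**3 - 2*k**2 + k - 3).
Δs = 5*k**4 + 6*k**3 - 2*k**2 + k - 3, as required.

Yes. s_k = k \left(k^{4} - k^{3} - 2 k^{2} + 3 k - 4\right).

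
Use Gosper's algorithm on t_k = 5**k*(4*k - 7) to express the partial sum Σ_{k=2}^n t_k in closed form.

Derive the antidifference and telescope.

S(n) = 5*5**n*n - 10*5**n + 25

Step 1: r(k) = 5*(4*k - 3)/(4*k - 7).
A = 5, B = 1, C = k - 7/4.
Key eq: (5)·f(k+1) = (1)·f(k) + (k - 7/4).
From deg A=0, deg B=0, deg C=1: d=1.
Solving with deg f ≤ 1: f(k) = (k - 3)/4.
R(k) = B(k−1)·f(k)/C(k) = (k - 3)/(4*k - 7); s_k = R·t_k = 5**k*(k - 3).
Verify: 5**k*(4*k - 7) matches t_k.
Telescope: S(n) = s_(n+1) − s_(2) = 5**(n + 1)*(n - 2) − (-25) = 5*5**n*n - 10*5**n + 25.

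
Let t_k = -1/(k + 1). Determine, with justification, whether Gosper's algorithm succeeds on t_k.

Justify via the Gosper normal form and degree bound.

No — key equation has no polynomial f.

t_(k+1)/t_k = (k + 1)/(k + 2).
Gosper form: A/B · C(k+1)/C(k) with A=k + 1, B=k + 2, C=1.
f must satisfy (k + 1)·f(k+1) − (k + 1)·f(k) = 1.
Degrees (1,1,0) ⇒ d ≤ 0.
Generic f = c0 gives residual -1; -1 = 0 cannot hold, so t_k is not Gosper-summable.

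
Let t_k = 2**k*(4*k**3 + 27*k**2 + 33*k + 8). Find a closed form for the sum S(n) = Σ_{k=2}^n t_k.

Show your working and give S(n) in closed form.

S(n) = 8*2**n*n**3 + 30*2**n*n**2 + 30*2**n*n + 8*2**n - 152

t_(k+1)/t_k = 2*(4*k**3 + 39*k**2 + 99*k + 72)/(4*k**3 + 27*k**2 + 33*k + 8).
Take A(k)=2, B(k)=1, C(k)=k**3 + 27*k**2/4 + 33*k/4 + 2.
Solve (2)·f(k+1) − (1)·f(k) = k**3 + 27*k**2/4 + 33*k/4 + 2.
d = 3 from the (0,0,3) case.
Solving with deg f ≤ 3: f(k) = k*(4*k**2 + 3*k - 3)/4.
Certificate R = B(k−1)f/C = k*(4*k**2 + 3*k - 3)/(4*k**3 + 27*k**2 + 33*k + 8) gives s_k = 2**k*k*(4*k**2 + 3*k - 3).
s_(k+1) − s_k = 2**k*(4*k**3 + 27*k**2 + 33*k + 8) = t_k.
Σ_(k=2)^n t_k = s_(n+1) − s_(2) = (2**(n + 1)*(4*n**3 + 15*n**2 + 15*n + 4)) − (152), i.e. 8*2**n*n**3 + 30*2**n*n**2 + 30*2**n*n + 8*2**n - 152.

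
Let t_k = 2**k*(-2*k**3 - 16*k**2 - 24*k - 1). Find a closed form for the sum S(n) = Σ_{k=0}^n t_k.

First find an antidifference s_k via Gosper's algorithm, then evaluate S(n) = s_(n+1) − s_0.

Ratio r(k) = 2*(2*k**3 + 22*k**2 + 62*k + 43)/(2*k**3 + 16*k**2 + 24*k + 1).
Gosper form: A/B · C(k+1)/C(k) with A=2, B=1, C=k**3 + 8*k**2 + 12*k + 1/2.
Key eq: (2)·f(k+1) = (1)·f(k) + (k**3 + 8*k**2 + 12*k + 1/2).
From deg A=0, deg B=0, deg C=3: d=3.
Coefficient equations give f(k) = (2*k**3 + 4*k**2 - 4*k - 3)/2.
Get s_k = R·t_k = 2**k*(-2*k**3 - 4*k**2 + 4*k + 3) with R(k) = B(k−1)f(k)/C(k) = (2*k**3 + 4*k**2 - 4*k - 3)/(2*k**3 + 16*k**2 + 24*k + 1).
Δs = 2**k*(-2*k**3 - 16*k**2 - 24*k - 1), as required.
Evaluate: s_(n+1) = 2**(n + 1)*(-2*n**3 - 10*n**2 - 10*n + 1); subtract s_(0) = 3 ⇒ S(n) = -4*2**n*n**3 - 20*2**n*n**2 - 20*2**n*n + 2*2**n - 3.

S(n) = -4*2**n*n**3 - 20*2**n*n**2 - 20*2**n*n + 2*2**n - 3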